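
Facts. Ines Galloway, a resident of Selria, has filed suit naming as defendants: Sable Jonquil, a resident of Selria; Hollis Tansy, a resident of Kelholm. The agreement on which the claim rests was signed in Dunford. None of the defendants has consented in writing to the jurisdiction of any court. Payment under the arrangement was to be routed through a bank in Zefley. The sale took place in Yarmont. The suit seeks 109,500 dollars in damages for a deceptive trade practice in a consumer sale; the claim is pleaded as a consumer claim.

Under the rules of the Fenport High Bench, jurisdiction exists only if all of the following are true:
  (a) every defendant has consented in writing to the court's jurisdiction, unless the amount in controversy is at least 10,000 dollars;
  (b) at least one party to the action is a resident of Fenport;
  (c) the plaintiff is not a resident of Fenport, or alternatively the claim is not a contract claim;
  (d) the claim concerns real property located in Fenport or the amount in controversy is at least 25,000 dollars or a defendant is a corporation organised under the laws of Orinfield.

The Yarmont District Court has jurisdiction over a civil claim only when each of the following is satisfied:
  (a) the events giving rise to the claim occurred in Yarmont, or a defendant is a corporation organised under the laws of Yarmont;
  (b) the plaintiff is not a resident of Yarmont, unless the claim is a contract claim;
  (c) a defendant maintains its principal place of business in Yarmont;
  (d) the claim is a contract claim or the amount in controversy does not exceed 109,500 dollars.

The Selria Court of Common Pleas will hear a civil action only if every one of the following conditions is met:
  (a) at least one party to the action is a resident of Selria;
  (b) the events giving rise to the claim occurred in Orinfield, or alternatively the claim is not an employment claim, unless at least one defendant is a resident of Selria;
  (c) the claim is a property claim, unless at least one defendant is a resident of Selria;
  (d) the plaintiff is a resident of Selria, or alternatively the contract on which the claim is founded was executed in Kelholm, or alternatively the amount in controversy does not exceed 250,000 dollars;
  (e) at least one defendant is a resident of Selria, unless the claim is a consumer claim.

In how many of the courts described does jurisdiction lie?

1

The Fenport High Bench:
  (a) No such written consent has been filed. The proviso rescues it, though: the amount in controversy is $109,500, which meets the USD 10,000 floor. Condition met.
  (b) No party resides in Fenport. Condition not met.
  (c) The plaintiff resides in Selria, which is not Fenport, so this disjunct is met. Met.
  (d) The amount in controversy is USD 109,500, which meets the 25,000 dollars floor, which satisfies one of the alternatives. Met.
  → The court lacks jurisdiction.
The Yarmont District Court:
  (a) The operative events occurred in Yarmont, so this disjunct is met. Condition met.
  (b) The plaintiff resides in Selria, which is not Yarmont. Condition met.
  (c) No defendant is a corporation. Fails.
  (d) The amount in controversy is $109,500, within the $109,500 ceiling, so one alternative holds. Condition met.
  → No jurisdiction.
The Selria Court of Common Pleas:
  (a) Ines Galloway resides in Selria. Satisfied.
  (b) The claim is a consumer claim, not an employment claim — that alternative is enough. Condition met.
  (c) The claim is a consumer claim, not a property claim. However, Sable Jonquil resides in Selria, so the 'unless' proviso supplies this condition. Condition met.
  (d) The plaintiff resides in Selria, which satisfies one of the alternatives. Condition met.
  (e) Sable Jonquil resides in Selria. Condition met.
  → The court has jurisdiction.
Courts with jurisdiction: the Selria Court of Common Pleas — 1 in total.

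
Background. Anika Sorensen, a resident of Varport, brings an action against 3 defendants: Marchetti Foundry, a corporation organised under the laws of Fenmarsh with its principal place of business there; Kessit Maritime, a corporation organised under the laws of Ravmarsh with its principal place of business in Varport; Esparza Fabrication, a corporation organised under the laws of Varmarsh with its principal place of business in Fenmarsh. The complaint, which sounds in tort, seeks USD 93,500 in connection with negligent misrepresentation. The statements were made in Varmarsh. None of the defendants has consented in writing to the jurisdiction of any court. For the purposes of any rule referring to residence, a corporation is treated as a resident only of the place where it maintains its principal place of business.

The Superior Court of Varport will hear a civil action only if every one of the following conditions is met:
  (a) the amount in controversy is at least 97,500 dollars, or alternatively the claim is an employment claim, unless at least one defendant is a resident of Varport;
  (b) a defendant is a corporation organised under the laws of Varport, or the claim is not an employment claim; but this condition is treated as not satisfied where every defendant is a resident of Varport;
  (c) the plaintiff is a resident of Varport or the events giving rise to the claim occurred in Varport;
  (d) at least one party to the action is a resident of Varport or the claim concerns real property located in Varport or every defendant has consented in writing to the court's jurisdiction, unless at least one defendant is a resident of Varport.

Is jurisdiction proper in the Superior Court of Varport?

Yes

The Superior Court of Varport:
  (a) The amount in controversy is 93,500 dollars, below the $97,500 floor; the claim is a tort claim, not an employment claim — every alternative fails. The proviso rescues it, though: Kessit Maritime resides in Varport. Satisfied.
  (b) The claim is a tort claim, not an employment claim — that alternative is enough. The carve-out does not apply: the defendants reside as follows — Marchetti Foundry in Fenmarsh, Kessit Maritime in Varport, Esparza Fabrication in Fenmarsh — not all in Varport. Condition met.
  (c) The plaintiff resides in Varport, which satisfies one of the alternatives. Met.
  (d) Anika Sorensen resides in Varport, which satisfies one of the alternatives. Met.
  → All conditions met; jurisdiction exists.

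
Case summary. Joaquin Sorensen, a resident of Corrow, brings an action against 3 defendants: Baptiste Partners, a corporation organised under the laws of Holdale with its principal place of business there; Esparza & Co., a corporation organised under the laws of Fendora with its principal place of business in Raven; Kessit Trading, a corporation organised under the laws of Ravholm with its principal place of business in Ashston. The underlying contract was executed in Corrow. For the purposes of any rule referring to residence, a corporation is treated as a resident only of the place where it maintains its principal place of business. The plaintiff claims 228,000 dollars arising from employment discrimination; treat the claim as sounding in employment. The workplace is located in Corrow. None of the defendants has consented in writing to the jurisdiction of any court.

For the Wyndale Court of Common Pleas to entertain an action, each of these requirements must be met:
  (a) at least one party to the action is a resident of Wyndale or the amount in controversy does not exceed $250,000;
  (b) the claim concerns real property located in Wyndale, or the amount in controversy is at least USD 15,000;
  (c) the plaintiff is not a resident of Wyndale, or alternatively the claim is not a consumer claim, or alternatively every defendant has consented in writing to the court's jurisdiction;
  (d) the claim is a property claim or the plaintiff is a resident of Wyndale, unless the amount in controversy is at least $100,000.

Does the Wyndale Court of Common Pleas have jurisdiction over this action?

Yes

The Wyndale Court of Common Pleas:
  (a) The amount in controversy is USD 228,000, within the $250,000 ceiling — that alternative is enough. Met.
  (b) The amount in controversy is $228,000, which meets the 15,000 dollars floor, so one alternative holds. Condition met.
  (c) The plaintiff resides in Corrow, which is not Wyndale, so this disjunct is met. Met.
  (d) The claim is an employment claim, not a property claim; the plaintiff resides in Corrow, not Wyndale — every alternative fails. The proviso rescues it, though: the amount in controversy is $228,000, which meets the 100,000 dollars floor. Met.
  → All conditions met; jurisdiction exists.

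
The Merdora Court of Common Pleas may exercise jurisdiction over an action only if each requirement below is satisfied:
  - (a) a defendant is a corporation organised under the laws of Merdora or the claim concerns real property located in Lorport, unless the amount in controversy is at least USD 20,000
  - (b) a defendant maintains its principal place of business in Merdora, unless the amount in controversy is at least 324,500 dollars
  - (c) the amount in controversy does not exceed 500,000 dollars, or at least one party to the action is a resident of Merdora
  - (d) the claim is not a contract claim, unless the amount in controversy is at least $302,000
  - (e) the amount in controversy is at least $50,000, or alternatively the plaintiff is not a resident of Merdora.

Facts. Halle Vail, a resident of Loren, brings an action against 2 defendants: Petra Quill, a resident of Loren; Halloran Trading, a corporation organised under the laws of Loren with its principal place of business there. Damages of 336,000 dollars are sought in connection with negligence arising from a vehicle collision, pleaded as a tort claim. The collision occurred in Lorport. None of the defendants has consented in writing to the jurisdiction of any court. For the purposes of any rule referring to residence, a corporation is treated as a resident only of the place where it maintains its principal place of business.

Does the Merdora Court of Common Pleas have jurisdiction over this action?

The Merdora Court of Common Pleas:
  (a) The corporate defendant(s) are organised in Loren, not Merdora; the claim does not concern real property — none of the alternatives is met. However, the amount in controversy is USD 336,000, which meets the 20,000 dollars floor, so the 'unless' proviso supplies this condition. Satisfied.
  (b) The corporate defendant(s) have their principal place of business in Loren, not Merdora. But the amount in controversy is 336,000 dollars, which meets the $324,500 floor, and the 'unless' clause therefore excuses the requirement. Satisfied.
  (c) The amount in controversy is $336,000, within the 500,000 dollars ceiling, so one alternative holds. Condition met.
  (d) The claim is a tort claim, not a contract claim. Satisfied.
  (e) The amount in controversy is $336,000, which meets the 50,000 dollars floor — that alternative is enough. Condition met.
  → The court has jurisdiction.

Yes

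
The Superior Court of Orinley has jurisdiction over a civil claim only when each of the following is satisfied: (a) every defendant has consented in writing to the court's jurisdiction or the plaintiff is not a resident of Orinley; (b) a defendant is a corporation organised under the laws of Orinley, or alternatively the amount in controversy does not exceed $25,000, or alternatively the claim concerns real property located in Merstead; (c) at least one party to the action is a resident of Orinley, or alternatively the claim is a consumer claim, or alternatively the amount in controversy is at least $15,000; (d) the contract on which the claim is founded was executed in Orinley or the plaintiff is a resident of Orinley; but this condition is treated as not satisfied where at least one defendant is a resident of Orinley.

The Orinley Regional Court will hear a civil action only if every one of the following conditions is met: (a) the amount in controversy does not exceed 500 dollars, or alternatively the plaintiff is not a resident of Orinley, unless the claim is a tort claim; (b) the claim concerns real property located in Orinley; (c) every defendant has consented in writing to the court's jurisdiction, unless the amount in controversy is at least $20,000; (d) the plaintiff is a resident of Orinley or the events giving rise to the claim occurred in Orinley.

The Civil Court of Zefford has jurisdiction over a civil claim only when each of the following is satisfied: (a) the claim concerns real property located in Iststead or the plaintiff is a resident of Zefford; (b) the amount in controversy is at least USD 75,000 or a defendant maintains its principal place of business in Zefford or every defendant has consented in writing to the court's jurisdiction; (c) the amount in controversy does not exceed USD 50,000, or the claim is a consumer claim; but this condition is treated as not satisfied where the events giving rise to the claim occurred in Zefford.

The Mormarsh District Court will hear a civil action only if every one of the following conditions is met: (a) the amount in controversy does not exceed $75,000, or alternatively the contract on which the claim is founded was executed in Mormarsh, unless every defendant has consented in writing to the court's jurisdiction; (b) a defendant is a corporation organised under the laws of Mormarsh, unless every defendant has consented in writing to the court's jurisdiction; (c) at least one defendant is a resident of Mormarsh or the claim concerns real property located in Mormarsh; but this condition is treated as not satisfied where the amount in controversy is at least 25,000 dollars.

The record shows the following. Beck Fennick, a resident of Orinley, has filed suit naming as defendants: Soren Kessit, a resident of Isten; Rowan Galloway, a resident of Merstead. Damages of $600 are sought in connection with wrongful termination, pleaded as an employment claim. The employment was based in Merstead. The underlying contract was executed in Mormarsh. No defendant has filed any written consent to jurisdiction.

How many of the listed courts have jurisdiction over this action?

0

The Superior Court of Orinley:
  (a) No such written consent has been filed; the plaintiff resides in Orinley — every alternative fails. Not satisfied.
  (b) The amount in controversy is USD 600, within the 25,000 dollars ceiling, so this disjunct is met. Satisfied.
  (c) Beck Fennick resides in Orinley — that alternative is enough. Condition met.
  (d) The plaintiff resides in Orinley, which satisfies one of the alternatives. The exception is not triggered, since no defendant resides in Orinley (they reside in Isten, Merstead). Met.
  → At least one condition fails; no jurisdiction.
The Orinley Regional Court:
  (a) The amount in controversy is USD 600, above the 500 dollars ceiling; the plaintiff resides in Orinley — none of the alternatives is met. Nor does the 'unless' clause help: the claim is an employment claim, not a tort claim. Fails.
  (b) The claim does not concern real property. Fails.
  (c) No such written consent has been filed. The proviso offers no rescue either, since the amount in controversy is $600, below the 20,000 dollars floor. Not satisfied.
  (d) The plaintiff resides in Orinley — that alternative is enough. Satisfied.
  → At least one condition fails; no jurisdiction.
The Civil Court of Zefford:
  (a) The claim does not concern real property; the plaintiff resides in Orinley, not Zefford — every alternative fails. Fails.
  (b) The amount in controversy is 600 dollars, below the $75,000 floor; no defendant is a corporation; no such written consent has been filed — every alternative fails. Not met.
  (c) The amount in controversy is USD 600, within the $50,000 ceiling, so one alternative holds. The carve-out does not apply: the operative events occurred in Merstead, not Zefford. Met.
  → At least one condition fails; no jurisdiction.
The Mormarsh District Court:
  (a) The amount in controversy is 600 dollars, within the $75,000 ceiling, so this disjunct is met. Satisfied.
  (b) No defendant is a corporation. And no such written consent has been filed, so the proviso does not save it. Not met.
  (c) No defendant resides in Mormarsh (they reside in Isten, Merstead); the claim does not concern real property — none of the alternatives is met. Fails.
  → At least one condition fails; no jurisdiction.
No court satisfies all of its conditions.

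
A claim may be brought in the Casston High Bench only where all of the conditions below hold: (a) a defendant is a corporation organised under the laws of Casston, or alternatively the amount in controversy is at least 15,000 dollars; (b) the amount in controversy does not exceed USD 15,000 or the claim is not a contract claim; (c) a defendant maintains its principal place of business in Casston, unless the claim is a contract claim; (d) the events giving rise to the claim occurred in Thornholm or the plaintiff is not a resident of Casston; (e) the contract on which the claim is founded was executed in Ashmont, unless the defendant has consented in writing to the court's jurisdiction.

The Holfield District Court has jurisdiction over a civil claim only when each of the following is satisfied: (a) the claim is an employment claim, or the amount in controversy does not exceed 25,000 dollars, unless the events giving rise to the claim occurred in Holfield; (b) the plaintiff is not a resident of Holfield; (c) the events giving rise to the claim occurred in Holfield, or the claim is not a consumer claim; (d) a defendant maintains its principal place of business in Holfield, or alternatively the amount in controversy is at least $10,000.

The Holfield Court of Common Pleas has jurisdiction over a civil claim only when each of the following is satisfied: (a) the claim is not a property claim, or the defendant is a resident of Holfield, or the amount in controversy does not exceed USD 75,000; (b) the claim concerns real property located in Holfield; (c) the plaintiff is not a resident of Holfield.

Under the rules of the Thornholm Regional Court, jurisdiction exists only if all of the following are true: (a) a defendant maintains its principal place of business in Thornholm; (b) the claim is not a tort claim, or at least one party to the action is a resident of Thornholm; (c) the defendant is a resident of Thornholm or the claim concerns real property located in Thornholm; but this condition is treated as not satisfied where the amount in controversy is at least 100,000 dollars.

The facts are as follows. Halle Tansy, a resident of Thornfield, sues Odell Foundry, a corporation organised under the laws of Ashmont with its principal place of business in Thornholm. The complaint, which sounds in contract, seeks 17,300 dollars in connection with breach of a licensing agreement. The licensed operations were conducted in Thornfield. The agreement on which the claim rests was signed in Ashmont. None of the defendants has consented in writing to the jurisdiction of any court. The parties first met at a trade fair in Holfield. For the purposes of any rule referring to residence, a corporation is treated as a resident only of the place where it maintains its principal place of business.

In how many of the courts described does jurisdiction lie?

The Casston High Bench:
  (a) The amount in controversy is $17,300, which meets the $15,000 floor, so one alternative holds. Satisfied.
  (b) The amount in controversy is 17,300 dollars, above the $15,000 ceiling; the claim is a contract claim — every alternative fails. Not satisfied.
  (c) The corporate defendant(s) have their principal place of business in Thornholm, not Casston. However, the claim is a contract claim, so the 'unless' proviso supplies this condition. Condition met.
  (d) The plaintiff resides in Thornfield, which is not Casston, which satisfies one of the alternatives. Satisfied.
  (e) The contract was executed in Ashmont. Condition met.
  → No jurisdiction.
The Holfield District Court:
  (a) The amount in controversy is 17,300 dollars, within the $25,000 ceiling — that alternative is enough. Met.
  (b) The plaintiff resides in Thornfield, which is not Holfield. Condition met.
  (c) The claim is a contract claim, not a consumer claim, which satisfies one of the alternatives. Met.
  (d) The amount in controversy is USD 17,300, which meets the 10,000 dollars floor — that alternative is enough. Met.
  → All conditions met; jurisdiction exists.
The Holfield Court of Common Pleas:
  (a) The claim is a contract claim, not a property claim, which satisfies one of the alternatives. Satisfied.
  (b) The claim does not concern real property. Not met.
  (c) The plaintiff resides in Thornfield, which is not Holfield. Condition met.
  → Not every requirement is met — no jurisdiction.
The Thornholm Regional Court:
  (a) Odell Foundry has its principal place of business in Thornholm. Met.
  (b) The claim is a contract claim, not a tort claim, which satisfies one of the alternatives. Satisfied.
  (c) The defendant resides in Thornholm, so this disjunct is met. The exception is not triggered, since the amount in controversy is $17,300, below the USD 100,000 floor. Condition met.
  → The court has jurisdiction.
Courts with jurisdiction: the Holfield District Court, the Thornholm Regional Court — 2 in total.

2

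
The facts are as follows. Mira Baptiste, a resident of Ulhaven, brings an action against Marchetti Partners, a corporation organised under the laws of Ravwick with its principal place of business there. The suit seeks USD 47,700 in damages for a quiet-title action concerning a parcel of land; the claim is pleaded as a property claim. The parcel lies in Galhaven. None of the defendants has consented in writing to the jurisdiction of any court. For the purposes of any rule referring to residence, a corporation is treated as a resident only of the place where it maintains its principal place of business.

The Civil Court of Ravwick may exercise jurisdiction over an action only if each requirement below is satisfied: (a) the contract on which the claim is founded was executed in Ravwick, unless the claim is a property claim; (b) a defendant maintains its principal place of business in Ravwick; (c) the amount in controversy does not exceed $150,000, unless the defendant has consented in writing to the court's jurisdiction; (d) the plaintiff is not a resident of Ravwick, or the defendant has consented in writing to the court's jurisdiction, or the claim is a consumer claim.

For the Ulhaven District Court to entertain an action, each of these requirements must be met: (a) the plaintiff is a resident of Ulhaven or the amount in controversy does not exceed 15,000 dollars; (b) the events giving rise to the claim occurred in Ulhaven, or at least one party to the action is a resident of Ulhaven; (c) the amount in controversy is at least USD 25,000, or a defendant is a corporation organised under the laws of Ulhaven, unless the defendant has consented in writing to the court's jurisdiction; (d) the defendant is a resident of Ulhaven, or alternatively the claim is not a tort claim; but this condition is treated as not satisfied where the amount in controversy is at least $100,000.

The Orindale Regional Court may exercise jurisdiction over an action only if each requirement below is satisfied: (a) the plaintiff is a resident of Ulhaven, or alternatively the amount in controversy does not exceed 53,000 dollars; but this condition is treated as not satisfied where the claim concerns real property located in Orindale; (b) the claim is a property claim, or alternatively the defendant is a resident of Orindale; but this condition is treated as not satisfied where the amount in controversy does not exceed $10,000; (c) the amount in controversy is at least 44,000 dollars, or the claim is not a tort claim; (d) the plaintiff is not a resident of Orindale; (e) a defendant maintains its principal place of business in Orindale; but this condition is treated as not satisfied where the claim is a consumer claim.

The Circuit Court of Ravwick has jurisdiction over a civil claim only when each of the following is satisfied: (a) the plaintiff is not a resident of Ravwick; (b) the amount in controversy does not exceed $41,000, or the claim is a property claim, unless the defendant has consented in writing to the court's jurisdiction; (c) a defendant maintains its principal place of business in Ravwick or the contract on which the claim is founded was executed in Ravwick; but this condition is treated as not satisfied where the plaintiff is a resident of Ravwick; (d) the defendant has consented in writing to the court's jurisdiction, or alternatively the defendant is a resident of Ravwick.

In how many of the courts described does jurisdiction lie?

3

The Civil Court of Ravwick:
  (a) No contract (and hence no place of execution) is alleged. The proviso rescues it, though: the claim is a property claim. Met.
  (b) Marchetti Partners has its principal place of business in Ravwick. Met.
  (c) The amount in controversy is 47,700 dollars, within the $150,000 ceiling. Satisfied.
  (d) The plaintiff resides in Ulhaven, which is not Ravwick, which satisfies one of the alternatives. Condition met.
  → All conditions met; jurisdiction exists.
The Ulhaven District Court:
  (a) The plaintiff resides in Ulhaven, so this disjunct is met. Condition met.
  (b) Mira Baptiste resides in Ulhaven, so one alternative holds. Met.
  (c) The amount in controversy is 47,700 dollars, which meets the 25,000 dollars floor, so this disjunct is met. Condition met.
  (d) The claim is a property claim, not a tort claim, so this disjunct is met. And the carve-out is inapplicable — the amount in controversy is $47,700, below the 100,000 dollars floor. Condition met.
  → Jurisdiction lies.
The Orindale Regional Court:
  (a) The plaintiff resides in Ulhaven, so this disjunct is met. The exception is not triggered, since the property lies in Galhaven, not Orindale. Met.
  (b) The claim is a property claim, so one alternative holds. And the carve-out is inapplicable — the amount in controversy is $47,700, above the 10,000 dollars ceiling. Met.
  (c) The amount in controversy is 47,700 dollars, which meets the $44,000 floor — that alternative is enough. Met.
  (d) The plaintiff resides in Ulhaven, which is not Orindale. Condition met.
  (e) The corporate defendant(s) have their principal place of business in Ravwick, not Orindale. Not met.
  → At least one condition fails; no jurisdiction.
The Circuit Court of Ravwick:
  (a) The plaintiff resides in Ulhaven, which is not Ravwick. Met.
  (b) The claim is a property claim, so one alternative holds. Condition met.
  (c) Marchetti Partners has its principal place of business in Ravwick, so this disjunct is met. And the carve-out is inapplicable — the plaintiff resides in Ulhaven, not Ravwick. Condition met.
  (d) The defendant resides in Ravwick — that alternative is enough. Satisfied.
  → The court has jurisdiction.
Courts with jurisdiction: the Civil Court of Ravwick, the Ulhaven District Court, the Circuit Court of Ravwick — 3 in total.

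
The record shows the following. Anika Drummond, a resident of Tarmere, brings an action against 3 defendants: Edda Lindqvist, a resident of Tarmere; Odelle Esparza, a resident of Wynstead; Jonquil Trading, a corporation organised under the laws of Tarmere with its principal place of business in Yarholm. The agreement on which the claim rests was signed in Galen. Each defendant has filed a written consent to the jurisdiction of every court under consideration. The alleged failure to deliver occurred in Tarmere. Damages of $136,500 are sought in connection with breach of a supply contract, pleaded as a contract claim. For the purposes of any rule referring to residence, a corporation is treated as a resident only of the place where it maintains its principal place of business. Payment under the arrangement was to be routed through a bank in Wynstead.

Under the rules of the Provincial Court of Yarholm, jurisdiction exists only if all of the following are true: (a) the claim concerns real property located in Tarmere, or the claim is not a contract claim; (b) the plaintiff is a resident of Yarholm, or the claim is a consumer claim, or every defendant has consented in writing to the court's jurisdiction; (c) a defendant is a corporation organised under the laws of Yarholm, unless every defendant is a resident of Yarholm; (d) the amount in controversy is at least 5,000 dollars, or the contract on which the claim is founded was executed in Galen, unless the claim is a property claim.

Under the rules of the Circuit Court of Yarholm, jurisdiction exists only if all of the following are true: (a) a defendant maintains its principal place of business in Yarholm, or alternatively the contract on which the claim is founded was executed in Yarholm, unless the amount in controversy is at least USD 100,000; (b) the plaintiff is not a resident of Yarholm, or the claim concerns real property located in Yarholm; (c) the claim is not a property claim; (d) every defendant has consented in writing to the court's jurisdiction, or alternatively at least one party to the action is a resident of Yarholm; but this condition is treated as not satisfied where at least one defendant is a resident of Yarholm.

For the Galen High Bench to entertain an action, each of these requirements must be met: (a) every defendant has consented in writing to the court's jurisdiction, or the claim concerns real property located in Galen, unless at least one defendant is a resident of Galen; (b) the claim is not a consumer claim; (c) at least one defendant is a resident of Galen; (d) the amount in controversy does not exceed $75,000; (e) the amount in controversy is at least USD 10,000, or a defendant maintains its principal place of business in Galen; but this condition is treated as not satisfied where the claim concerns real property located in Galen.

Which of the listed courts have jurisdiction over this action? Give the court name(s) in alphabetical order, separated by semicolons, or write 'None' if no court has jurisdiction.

The Provincial Court of Yarholm:
  (a) The claim does not concern real property; the claim is a contract claim — every alternative fails. Fails.
  (b) Every defendant has filed written consent, which satisfies one of the alternatives. Met.
  (c) The corporate defendant(s) are organised in Tarmere, not Yarholm. And the defendants reside as follows — Edda Lindqvist in Tarmere, Odelle Esparza in Wynstead, Jonquil Trading in Yarholm — not all in Yarholm, so the proviso does not save it. Not met.
  (d) The amount in controversy is USD 136,500, which meets the 5,000 dollars floor, so this disjunct is met. Satisfied.
  → No jurisdiction.
The Circuit Court of Yarholm:
  (a) Jonquil Trading has its principal place of business in Yarholm, so this disjunct is met. Satisfied.
  (b) The plaintiff resides in Tarmere, which is not Yarholm, so this disjunct is met. Met.
  (c) The claim is a contract claim, not a property claim. Met.
  (d) Every defendant has filed written consent, so this disjunct is met. However, Jonquil Trading resides in Yarholm, which falls within the stated exception and so defeats the condition. Not satisfied.
  → The court lacks jurisdiction.
The Galen High Bench:
  (a) Every defendant has filed written consent, so one alternative holds. Satisfied.
  (b) The claim is a contract claim, not a consumer claim. Met.
  (c) No defendant resides in Galen (they reside in Tarmere, Wynstead, Yarholm). Fails.
  (d) The amount in controversy is 136,500 dollars, above the 75,000 dollars ceiling. Condition not met.
  (e) The amount in controversy is $136,500, which meets the $10,000 floor, so one alternative holds. The carve-out does not apply: the claim does not concern real property. Met.
  → Not every requirement is met — no jurisdiction.

None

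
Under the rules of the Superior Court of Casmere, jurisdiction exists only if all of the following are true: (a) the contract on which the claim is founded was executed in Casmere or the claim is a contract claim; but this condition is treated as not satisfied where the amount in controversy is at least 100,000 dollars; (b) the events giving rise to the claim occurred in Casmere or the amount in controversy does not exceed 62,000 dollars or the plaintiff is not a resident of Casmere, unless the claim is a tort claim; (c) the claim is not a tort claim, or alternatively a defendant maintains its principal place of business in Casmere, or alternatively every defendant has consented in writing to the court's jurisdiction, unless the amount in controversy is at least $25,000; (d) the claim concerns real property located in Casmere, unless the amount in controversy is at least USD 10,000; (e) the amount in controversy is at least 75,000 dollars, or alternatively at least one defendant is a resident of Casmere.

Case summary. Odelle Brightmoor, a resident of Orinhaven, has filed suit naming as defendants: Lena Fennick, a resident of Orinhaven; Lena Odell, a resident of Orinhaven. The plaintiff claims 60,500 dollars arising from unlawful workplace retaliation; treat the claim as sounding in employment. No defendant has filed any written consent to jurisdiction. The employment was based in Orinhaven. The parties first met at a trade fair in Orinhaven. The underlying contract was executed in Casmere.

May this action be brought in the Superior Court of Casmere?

No

The Superior Court of Casmere:
  (a) The contract was executed in Casmere, so one alternative holds. And the carve-out is inapplicable — the amount in controversy is $60,500, below the $100,000 floor. Satisfied.
  (b) The amount in controversy is 60,500 dollars, within the $62,000 ceiling — that alternative is enough. Met.
  (c) The claim is an employment claim, not a tort claim, which satisfies one of the alternatives. Met.
  (d) The claim does not concern real property. But the amount in controversy is 60,500 dollars, which meets the $10,000 floor, and the 'unless' clause therefore excuses the requirement. Satisfied.
  (e) The amount in controversy is $60,500, below the USD 75,000 floor; no defendant resides in Casmere (they reside in Orinhaven, Orinhaven) — every alternative fails. Condition not met.
  → No jurisdiction.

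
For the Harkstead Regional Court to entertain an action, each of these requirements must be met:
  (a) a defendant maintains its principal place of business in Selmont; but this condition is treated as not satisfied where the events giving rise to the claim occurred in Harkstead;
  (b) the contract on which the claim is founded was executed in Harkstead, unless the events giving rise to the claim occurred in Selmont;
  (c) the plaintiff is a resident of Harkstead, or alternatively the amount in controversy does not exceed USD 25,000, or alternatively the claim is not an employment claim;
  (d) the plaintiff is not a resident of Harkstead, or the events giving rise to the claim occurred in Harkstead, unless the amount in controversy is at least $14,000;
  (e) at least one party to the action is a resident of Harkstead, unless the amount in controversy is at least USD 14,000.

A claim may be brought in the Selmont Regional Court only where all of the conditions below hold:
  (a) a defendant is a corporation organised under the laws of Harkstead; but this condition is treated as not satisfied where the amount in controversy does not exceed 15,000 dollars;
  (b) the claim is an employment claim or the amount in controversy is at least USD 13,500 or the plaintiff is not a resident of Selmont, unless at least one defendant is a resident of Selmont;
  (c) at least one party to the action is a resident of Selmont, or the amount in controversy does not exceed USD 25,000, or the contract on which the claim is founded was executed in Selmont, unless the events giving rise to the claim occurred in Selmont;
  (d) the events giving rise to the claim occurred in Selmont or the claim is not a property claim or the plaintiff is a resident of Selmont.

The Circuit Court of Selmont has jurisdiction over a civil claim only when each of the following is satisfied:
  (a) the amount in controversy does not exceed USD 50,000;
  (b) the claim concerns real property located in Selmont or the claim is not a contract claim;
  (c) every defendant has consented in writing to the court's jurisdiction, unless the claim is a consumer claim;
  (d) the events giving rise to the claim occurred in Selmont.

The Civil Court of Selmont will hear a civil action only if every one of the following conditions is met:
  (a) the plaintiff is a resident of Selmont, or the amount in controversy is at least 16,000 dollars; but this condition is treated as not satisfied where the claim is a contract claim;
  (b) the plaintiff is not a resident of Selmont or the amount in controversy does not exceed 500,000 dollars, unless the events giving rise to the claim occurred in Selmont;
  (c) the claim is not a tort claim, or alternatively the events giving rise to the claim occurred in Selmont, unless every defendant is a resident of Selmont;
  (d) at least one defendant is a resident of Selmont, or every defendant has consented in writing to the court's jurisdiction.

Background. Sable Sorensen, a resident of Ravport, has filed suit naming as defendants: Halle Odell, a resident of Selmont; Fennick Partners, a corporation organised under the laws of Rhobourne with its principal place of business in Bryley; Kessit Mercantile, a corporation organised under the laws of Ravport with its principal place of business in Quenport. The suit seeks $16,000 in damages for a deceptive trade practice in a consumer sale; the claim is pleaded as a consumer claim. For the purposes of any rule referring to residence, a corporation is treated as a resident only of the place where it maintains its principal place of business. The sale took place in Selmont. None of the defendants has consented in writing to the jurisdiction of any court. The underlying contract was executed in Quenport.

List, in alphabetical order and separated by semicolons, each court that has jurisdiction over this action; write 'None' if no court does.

the Circuit Court of Selmont; the Civil Court of Selmont

The Harkstead Regional Court:
  (a) The corporate defendant(s) have their principal place of business in Bryley, Quenport, not Selmont. Condition not met.
  (b) The contract was executed in Quenport, not Harkstead. However, the operative events occurred in Selmont, so the 'unless' proviso supplies this condition. Met.
  (c) The amount in controversy is USD 16,000, within the $25,000 ceiling, so this disjunct is met. Satisfied.
  (d) The plaintiff resides in Ravport, which is not Harkstead, so this disjunct is met. Satisfied.
  (e) No party resides in Harkstead. However, the amount in controversy is $16,000, which meets the 14,000 dollars floor, so the 'unless' proviso supplies this condition. Met.
  → The court lacks jurisdiction.
The Selmont Regional Court:
  (a) The corporate defendant(s) are organised in Ravport, Rhobourne, not Harkstead. Not satisfied.
  (b) The amount in controversy is $16,000, which meets the 13,500 dollars floor, so one alternative holds. Met.
  (c) Halle Odell resides in Selmont, which satisfies one of the alternatives. Satisfied.
  (d) The operative events occurred in Selmont, so one alternative holds. Met.
  → Not every requirement is met — no jurisdiction.
The Circuit Court of Selmont:
  (a) The amount in controversy is $16,000, within the 50,000 dollars ceiling. Condition met.
  (b) The claim is a consumer claim, not a contract claim, so one alternative holds. Condition met.
  (c) No such written consent has been filed. The proviso rescues it, though: the claim is a consumer claim. Condition met.
  (d) The operative events occurred in Selmont. Satisfied.
  → The court has jurisdiction.
The Civil Court of Selmont:
  (a) The amount in controversy is USD 16,000, which meets the USD 16,000 floor, which satisfies one of the alternatives. The exception is not triggered, since the claim is a consumer claim, not a contract claim. Met.
  (b) The plaintiff resides in Ravport, which is not Selmont, so one alternative holds. Met.
  (c) The claim is a consumer claim, not a tort claim, so one alternative holds. Condition met.
  (d) Halle Odell resides in Selmont, which satisfies one of the alternatives. Condition met.
  → All conditions met; jurisdiction exists.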